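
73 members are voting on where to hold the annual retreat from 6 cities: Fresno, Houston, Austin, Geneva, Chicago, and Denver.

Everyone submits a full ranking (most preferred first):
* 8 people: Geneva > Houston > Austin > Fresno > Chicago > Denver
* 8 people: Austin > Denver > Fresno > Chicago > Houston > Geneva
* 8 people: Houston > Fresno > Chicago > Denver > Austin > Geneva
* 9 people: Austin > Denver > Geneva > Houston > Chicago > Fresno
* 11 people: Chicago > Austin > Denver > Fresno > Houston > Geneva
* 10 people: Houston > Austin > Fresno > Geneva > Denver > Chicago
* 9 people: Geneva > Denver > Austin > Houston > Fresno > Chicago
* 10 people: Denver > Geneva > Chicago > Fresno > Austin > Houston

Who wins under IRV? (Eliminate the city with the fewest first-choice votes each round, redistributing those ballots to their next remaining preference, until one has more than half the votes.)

Austin

Round 1: Fresno 0, Houston 18, Austin 17, Geneva 17, Chicago 11, Denver 10. Fresno eliminated.
Round 2: Houston 18, Austin 17, Geneva 17, Chicago 11, Denver 10. Denver eliminated.
Round 3: Houston 18, Austin 17, Geneva 27, Chicago 11. Chicago eliminated.
Round 4: Houston 18, Austin 28, Geneva 27. Houston eliminated.
Round 5: Austin 46, Geneva 27. Austin has a majority (≥37).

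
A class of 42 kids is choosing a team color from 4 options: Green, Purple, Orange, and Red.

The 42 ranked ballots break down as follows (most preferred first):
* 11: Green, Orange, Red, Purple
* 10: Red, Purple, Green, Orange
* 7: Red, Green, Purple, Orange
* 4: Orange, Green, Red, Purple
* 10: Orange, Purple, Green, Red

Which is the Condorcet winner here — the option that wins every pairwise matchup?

Green

Green vs Purple: 22–20
Green vs Orange: 28–14
Green vs Red: 25–17
Green beats every other option.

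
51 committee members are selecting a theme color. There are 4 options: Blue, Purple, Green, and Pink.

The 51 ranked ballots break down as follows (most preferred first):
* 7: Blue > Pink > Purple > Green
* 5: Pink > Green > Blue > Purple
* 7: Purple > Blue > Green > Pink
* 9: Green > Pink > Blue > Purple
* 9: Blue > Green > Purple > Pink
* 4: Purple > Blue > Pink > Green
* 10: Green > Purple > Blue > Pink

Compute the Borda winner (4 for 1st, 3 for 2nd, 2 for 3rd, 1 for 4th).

Blue: 7×4 + 5×2 + 7×3 + 9×2 + 9×4 + 4×3 + 10×2 = 145
Purple: 7×2 + 5×1 + 7×4 + 9×1 + 9×2 + 4×4 + 10×3 = 120
Green: 7×1 + 5×3 + 7×2 + 9×4 + 9×3 + 4×1 + 10×4 = 143
Pink: 7×3 + 5×4 + 7×1 + 9×3 + 9×1 + 4×2 + 10×1 = 102

Blue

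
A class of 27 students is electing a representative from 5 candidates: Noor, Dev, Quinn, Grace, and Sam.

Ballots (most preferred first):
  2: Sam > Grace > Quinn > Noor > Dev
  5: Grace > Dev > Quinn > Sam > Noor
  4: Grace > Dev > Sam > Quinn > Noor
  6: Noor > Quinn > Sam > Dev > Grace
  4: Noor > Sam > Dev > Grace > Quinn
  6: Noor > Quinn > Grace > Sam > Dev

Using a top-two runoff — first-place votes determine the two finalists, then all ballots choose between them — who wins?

Noor

Round 1 first-place votes: Noor 16, Dev 0, Quinn 0, Grace 9, Sam 2. Noor and Grace advance.
Runoff: Noor is ranked above Grace on 16 ballots, Grace above Noor on 11.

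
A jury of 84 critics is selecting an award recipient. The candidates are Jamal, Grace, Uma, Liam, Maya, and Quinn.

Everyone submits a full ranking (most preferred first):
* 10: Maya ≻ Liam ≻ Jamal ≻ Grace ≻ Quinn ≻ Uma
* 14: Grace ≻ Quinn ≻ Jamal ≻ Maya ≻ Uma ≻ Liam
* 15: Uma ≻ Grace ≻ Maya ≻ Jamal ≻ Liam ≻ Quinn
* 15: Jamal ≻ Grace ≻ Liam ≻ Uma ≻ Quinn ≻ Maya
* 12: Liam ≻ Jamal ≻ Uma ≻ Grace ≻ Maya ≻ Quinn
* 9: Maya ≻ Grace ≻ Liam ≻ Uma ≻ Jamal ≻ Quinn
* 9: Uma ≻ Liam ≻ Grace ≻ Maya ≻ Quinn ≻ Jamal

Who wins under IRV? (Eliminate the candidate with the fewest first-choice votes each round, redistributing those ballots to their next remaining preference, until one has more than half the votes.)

Round 1: Jamal 15, Grace 14, Uma 24, Liam 12, Maya 19, Quinn 0. Quinn eliminated.
Round 2: Jamal 15, Grace 14, Uma 24, Liam 12, Maya 19. Liam eliminated.
Round 3: Jamal 27, Grace 14, Uma 24, Maya 19. Grace eliminated.
Round 4: Jamal 41, Uma 24, Maya 19. Maya eliminated.
Round 5: Jamal 51, Uma 33. Jamal has a majority (≥43).

Jamal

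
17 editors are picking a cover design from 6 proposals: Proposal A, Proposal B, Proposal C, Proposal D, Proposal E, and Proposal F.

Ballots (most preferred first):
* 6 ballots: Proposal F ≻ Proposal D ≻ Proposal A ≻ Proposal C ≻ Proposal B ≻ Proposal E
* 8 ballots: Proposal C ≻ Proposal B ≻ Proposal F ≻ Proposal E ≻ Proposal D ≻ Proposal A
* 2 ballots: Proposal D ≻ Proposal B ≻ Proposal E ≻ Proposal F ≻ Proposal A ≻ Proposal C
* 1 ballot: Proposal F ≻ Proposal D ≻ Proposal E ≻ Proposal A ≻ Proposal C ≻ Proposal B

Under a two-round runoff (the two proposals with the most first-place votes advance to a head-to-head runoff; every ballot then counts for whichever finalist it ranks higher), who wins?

Round 1 first-place votes: Proposal A 0, Proposal B 0, Proposal C 8, Proposal D 2, Proposal E 0, Proposal F 7. Proposal C and Proposal F advance.
Runoff: Proposal C is ranked above Proposal F on 8 ballots, Proposal F above Proposal C on 9.

Proposal F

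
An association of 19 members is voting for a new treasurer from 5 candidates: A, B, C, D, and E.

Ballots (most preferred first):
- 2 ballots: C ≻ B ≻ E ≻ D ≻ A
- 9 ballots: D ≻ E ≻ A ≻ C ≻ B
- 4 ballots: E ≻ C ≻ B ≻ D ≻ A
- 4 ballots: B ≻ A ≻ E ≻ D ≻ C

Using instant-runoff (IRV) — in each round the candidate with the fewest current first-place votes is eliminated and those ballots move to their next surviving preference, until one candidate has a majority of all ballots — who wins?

Round 1: A 0, B 4, C 2, D 9, E 4. A eliminated.
Round 2: B 4, C 2, D 9, E 4. C eliminated.
Round 3: B 6, D 9, E 4. E eliminated.
Round 4: B 10, D 9. B has a majority (≥10).

B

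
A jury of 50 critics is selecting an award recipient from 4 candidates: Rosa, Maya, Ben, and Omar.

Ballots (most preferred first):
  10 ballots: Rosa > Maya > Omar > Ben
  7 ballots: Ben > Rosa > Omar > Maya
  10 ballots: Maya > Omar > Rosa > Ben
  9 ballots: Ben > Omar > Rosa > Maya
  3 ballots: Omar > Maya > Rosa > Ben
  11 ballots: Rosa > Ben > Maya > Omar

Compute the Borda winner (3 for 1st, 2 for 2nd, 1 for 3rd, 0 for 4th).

Rosa

Rosa: 10×3 + 7×2 + 10×1 + 9×1 + 3×1 + 11×3 = 99
Maya: 10×2 + 7×0 + 10×3 + 9×0 + 3×2 + 11×1 = 67
Ben: 10×0 + 7×3 + 10×0 + 9×3 + 3×0 + 11×2 = 70
Omar: 10×1 + 7×1 + 10×2 + 9×2 + 3×3 + 11×0 = 64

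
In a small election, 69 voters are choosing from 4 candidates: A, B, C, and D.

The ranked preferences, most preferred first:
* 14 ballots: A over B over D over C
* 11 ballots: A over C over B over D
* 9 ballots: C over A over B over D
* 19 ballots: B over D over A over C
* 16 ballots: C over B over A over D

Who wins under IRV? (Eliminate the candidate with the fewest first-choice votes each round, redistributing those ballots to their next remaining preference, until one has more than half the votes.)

A

Round 1: A 25, B 19, C 25, D 0. D eliminated.
Round 2: A 25, B 19, C 25. B eliminated.
Round 3: A 44, C 25. A has a majority (≥35).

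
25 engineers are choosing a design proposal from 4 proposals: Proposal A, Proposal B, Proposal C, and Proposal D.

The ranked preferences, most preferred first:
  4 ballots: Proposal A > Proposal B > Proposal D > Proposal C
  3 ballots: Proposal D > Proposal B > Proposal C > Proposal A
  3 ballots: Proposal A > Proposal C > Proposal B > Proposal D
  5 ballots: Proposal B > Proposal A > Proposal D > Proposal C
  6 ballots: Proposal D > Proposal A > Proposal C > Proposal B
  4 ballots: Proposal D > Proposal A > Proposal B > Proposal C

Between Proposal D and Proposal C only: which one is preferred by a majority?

Proposal D is ranked above Proposal C on 22 ballots; Proposal C above Proposal D on 3.

Proposal D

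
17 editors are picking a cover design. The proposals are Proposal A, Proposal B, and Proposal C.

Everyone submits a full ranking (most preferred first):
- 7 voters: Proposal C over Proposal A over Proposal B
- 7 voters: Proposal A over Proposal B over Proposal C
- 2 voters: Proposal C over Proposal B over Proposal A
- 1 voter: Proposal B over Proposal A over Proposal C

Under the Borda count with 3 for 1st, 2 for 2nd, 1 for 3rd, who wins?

Proposal A

Proposal A: 7×2 + 7×3 + 2×1 + 1×2 = 39
Proposal B: 7×1 + 7×2 + 2×2 + 1×3 = 28
Proposal C: 7×3 + 7×1 + 2×3 + 1×1 = 35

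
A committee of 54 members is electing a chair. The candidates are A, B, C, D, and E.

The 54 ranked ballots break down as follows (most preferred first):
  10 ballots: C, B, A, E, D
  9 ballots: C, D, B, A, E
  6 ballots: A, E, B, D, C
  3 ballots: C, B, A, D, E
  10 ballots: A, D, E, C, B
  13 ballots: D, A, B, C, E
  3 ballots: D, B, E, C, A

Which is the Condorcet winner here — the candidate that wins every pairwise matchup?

A vs B: 29–25
A vs C: 29–25
A vs D: 29–25
A vs E: 51–3
A beats every other candidate.

A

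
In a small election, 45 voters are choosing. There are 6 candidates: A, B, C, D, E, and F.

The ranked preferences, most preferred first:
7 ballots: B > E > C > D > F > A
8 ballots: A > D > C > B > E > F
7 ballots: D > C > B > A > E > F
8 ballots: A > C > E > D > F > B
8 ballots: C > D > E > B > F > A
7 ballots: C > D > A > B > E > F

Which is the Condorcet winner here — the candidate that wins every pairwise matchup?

C

C vs A: 29–16
C vs B: 38–7
C vs D: 30–15
C vs E: 38–7
C vs F: 45–0
C beats every other candidate.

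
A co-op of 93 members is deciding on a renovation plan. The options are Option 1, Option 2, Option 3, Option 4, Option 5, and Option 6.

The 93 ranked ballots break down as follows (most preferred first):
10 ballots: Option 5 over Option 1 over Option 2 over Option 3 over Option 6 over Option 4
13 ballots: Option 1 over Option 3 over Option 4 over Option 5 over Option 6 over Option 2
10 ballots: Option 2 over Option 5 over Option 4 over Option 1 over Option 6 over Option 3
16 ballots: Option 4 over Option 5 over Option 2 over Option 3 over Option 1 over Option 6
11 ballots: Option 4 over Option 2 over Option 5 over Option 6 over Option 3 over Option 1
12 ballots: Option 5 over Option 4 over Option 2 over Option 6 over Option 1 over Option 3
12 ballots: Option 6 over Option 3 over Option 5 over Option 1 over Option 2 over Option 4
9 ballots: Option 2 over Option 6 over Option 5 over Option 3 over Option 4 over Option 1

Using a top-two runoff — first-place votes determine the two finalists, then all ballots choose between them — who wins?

Option 5

Round 1 first-place votes: Option 1 13, Option 2 19, Option 3 0, Option 4 27, Option 5 22, Option 6 12. Option 4 and Option 5 advance.
Runoff: Option 4 is ranked above Option 5 on 40 ballots, Option 5 above Option 4 on 53.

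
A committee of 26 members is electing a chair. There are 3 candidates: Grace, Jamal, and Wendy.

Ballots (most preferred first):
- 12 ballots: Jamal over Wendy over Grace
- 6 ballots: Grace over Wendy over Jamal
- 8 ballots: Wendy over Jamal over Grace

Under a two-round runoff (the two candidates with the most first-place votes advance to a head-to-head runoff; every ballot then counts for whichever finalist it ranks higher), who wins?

Wendy

Round 1 first-place votes: Grace 6, Jamal 12, Wendy 8. Jamal and Wendy advance.
Runoff: Jamal is ranked above Wendy on 12 ballots, Wendy above Jamal on 14.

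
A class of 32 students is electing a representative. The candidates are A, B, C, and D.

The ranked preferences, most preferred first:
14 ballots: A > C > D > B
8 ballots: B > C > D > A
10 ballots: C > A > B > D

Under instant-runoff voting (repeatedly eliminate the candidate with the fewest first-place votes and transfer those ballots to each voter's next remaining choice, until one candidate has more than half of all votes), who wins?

Round 1: A 14, B 8, C 10, D 0. D eliminated.
Round 2: A 14, B 8, C 10. B eliminated.
Round 3: A 14, C 18. C has a majority (≥17).

C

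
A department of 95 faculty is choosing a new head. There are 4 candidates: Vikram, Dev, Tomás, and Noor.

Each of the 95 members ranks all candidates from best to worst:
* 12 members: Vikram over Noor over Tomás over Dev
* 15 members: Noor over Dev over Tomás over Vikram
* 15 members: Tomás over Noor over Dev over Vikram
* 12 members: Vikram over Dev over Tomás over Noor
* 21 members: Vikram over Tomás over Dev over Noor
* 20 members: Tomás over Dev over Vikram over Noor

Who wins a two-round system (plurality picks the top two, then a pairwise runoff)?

Tomás

Round 1 first-place votes: Vikram 45, Dev 0, Tomás 35, Noor 15. Vikram and Tomás advance.
Runoff: Vikram is ranked above Tomás on 45 ballots, Tomás above Vikram on 50.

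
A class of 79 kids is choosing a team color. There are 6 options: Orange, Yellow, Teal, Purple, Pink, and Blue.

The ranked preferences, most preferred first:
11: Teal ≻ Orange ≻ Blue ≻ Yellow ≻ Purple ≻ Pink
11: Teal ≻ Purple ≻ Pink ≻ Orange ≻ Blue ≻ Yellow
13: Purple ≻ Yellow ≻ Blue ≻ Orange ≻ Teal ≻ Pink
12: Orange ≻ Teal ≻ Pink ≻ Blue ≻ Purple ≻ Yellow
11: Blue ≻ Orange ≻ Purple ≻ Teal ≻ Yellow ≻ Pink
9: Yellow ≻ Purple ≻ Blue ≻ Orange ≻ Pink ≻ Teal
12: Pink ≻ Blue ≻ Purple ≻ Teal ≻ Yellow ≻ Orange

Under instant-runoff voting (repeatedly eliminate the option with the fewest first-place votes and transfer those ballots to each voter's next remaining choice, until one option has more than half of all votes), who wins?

Round 1: Orange 12, Yellow 9, Teal 22, Purple 13, Pink 12, Blue 11. Yellow eliminated.
Round 2: Orange 12, Teal 22, Purple 22, Pink 12, Blue 11. Blue eliminated.
Round 3: Orange 23, Teal 22, Purple 22, Pink 12. Pink eliminated.
Round 4: Orange 23, Teal 22, Purple 34. Teal eliminated.
Round 5: Orange 34, Purple 45. Purple has a majority (≥40).

Purple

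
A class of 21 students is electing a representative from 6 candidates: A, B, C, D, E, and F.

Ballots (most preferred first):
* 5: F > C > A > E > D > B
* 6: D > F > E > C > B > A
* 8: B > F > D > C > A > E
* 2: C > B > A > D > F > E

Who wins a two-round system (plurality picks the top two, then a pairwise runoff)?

D

Round 1 first-place votes: A 0, B 8, C 2, D 6, E 0, F 5. B and D advance.
Runoff: B is ranked above D on 10 ballots, D above B on 11.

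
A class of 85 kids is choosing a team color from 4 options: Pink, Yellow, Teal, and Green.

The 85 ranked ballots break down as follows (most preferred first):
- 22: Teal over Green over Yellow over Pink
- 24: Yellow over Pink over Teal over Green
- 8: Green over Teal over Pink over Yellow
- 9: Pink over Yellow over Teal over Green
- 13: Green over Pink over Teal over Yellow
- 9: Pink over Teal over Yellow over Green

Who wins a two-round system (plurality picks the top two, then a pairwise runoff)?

Round 1 first-place votes: Pink 18, Yellow 24, Teal 22, Green 21. Yellow and Teal advance.
Runoff: Yellow is ranked above Teal on 33 ballots, Teal above Yellow on 52.

Teal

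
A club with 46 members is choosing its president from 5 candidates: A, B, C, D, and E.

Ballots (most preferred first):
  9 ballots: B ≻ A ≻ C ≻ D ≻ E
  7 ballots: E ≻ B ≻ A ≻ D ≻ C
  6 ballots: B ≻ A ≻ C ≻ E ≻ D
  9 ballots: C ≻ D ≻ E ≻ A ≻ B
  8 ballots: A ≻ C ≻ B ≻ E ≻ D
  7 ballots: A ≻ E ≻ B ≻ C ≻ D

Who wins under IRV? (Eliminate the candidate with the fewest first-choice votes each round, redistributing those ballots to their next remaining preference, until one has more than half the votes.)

Round 1: A 15, B 15, C 9, D 0, E 7. D eliminated.
Round 2: A 15, B 15, C 9, E 7. E eliminated.
Round 3: A 15, B 22, C 9. C eliminated.
Round 4: A 24, B 22. A has a majority (≥24).

A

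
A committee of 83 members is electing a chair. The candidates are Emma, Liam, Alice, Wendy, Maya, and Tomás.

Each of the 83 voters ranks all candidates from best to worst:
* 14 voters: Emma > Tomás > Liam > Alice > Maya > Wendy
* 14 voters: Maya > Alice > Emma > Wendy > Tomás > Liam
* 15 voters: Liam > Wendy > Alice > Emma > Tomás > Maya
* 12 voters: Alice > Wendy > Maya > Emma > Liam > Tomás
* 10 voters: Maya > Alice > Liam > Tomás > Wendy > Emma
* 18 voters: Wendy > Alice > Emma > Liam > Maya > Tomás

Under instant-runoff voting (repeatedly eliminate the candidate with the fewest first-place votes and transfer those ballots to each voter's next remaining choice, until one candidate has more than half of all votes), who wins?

Wendy

Round 1: Emma 14, Liam 15, Alice 12, Wendy 18, Maya 24, Tomás 0. Tomás eliminated.
Round 2: Emma 14, Liam 15, Alice 12, Wendy 18, Maya 24. Alice eliminated.
Round 3: Emma 14, Liam 15, Wendy 30, Maya 24. Emma eliminated.
Round 4: Liam 29, Wendy 30, Maya 24. Maya eliminated.
Round 5: Liam 39, Wendy 44. Wendy has a majority (≥42).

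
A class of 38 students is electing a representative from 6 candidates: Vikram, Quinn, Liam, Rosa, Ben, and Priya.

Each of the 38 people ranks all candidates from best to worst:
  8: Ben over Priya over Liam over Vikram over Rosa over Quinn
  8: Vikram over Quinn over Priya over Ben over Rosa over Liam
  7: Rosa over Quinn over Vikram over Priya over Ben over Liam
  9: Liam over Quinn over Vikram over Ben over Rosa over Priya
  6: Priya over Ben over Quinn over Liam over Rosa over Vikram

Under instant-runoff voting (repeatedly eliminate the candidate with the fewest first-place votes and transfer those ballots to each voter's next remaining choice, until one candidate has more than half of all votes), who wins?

Round 1: Vikram 8, Quinn 0, Liam 9, Rosa 7, Ben 8, Priya 6. Quinn eliminated.
Round 2: Vikram 8, Liam 9, Rosa 7, Ben 8, Priya 6. Priya eliminated.
Round 3: Vikram 8, Liam 9, Rosa 7, Ben 14. Rosa eliminated.
Round 4: Vikram 15, Liam 9, Ben 14. Liam eliminated.
Round 5: Vikram 24, Ben 14. Vikram has a majority (≥20).

Vikram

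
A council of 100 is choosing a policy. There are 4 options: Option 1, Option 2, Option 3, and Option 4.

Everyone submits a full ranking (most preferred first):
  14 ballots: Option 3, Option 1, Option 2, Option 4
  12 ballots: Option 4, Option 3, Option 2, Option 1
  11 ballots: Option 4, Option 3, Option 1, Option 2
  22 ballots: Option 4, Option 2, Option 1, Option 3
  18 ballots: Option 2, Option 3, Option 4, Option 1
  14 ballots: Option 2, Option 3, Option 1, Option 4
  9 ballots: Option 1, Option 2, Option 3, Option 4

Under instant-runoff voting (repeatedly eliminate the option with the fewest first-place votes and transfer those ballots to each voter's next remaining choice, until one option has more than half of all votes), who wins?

Option 2

Round 1: Option 1 9, Option 2 32, Option 3 14, Option 4 45. Option 1 eliminated.
Round 2: Option 2 41, Option 3 14, Option 4 45. Option 3 eliminated.
Round 3: Option 2 55, Option 4 45. Option 2 has a majority (≥51).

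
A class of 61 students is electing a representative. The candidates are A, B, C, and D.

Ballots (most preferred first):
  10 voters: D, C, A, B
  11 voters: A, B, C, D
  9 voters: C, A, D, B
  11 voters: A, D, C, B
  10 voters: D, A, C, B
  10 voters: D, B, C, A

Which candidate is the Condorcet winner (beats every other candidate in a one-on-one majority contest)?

A

A vs B: 51–10
A vs C: 32–29
A vs D: 31–30
A beats every other candidate.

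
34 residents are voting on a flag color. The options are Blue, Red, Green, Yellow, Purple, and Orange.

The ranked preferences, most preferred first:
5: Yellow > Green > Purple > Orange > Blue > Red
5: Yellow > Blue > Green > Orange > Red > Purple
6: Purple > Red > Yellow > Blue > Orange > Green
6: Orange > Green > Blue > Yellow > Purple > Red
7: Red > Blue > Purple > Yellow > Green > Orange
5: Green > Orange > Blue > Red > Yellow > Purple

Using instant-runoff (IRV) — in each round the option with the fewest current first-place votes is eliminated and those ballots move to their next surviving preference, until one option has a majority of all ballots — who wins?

Orange

Round 1: Blue 0, Red 7, Green 5, Yellow 10, Purple 6, Orange 6. Blue eliminated.
Round 2: Red 7, Green 5, Yellow 10, Purple 6, Orange 6. Green eliminated.
Round 3: Red 7, Yellow 10, Purple 6, Orange 11. Purple eliminated.
Round 4: Red 13, Yellow 10, Orange 11. Yellow eliminated.
Round 5: Red 13, Orange 21. Orange has a majority (≥18).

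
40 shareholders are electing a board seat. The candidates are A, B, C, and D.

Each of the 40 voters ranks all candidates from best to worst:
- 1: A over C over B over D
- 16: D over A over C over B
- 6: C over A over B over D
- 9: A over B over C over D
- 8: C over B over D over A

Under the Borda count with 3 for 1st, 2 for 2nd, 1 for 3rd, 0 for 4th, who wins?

A

A: 1×3 + 16×2 + 6×2 + 9×3 + 8×0 = 74
B: 1×1 + 16×0 + 6×1 + 9×2 + 8×2 = 41
C: 1×2 + 16×1 + 6×3 + 9×1 + 8×3 = 69
D: 1×0 + 16×3 + 6×0 + 9×0 + 8×1 = 56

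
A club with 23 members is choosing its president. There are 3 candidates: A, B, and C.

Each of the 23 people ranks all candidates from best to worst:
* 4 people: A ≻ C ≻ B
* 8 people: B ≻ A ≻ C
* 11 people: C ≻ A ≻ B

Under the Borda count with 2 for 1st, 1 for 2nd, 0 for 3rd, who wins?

A

A: 4×2 + 8×1 + 11×1 = 27
B: 4×0 + 8×2 + 11×0 = 16
C: 4×1 + 8×0 + 11×2 = 26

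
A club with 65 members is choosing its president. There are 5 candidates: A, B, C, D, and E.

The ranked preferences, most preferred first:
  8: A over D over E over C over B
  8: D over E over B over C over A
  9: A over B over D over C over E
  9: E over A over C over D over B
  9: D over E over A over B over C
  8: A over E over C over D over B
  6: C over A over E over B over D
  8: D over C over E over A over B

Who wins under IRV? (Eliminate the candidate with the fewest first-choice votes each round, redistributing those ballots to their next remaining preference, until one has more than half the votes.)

Round 1: A 25, B 0, C 6, D 25, E 9. B eliminated.
Round 2: A 25, C 6, D 25, E 9. C eliminated.
Round 3: A 31, D 25, E 9. E eliminated.
Round 4: A 40, D 25. A has a majority (≥33).

A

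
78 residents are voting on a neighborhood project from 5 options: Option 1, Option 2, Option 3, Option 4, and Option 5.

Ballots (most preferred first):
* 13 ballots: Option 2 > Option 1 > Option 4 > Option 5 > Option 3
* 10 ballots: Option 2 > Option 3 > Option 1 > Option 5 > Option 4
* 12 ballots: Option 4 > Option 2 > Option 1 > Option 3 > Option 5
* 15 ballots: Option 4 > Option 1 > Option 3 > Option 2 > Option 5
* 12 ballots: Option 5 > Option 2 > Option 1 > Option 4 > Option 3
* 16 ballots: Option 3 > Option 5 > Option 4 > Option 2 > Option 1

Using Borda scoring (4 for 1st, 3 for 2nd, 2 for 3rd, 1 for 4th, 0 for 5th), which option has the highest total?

Option 2

Option 1: 13×3 + 10×2 + 12×2 + 15×3 + 12×2 + 16×0 = 152
Option 2: 13×4 + 10×4 + 12×3 + 15×1 + 12×3 + 16×1 = 195
Option 3: 13×0 + 10×3 + 12×1 + 15×2 + 12×0 + 16×4 = 136
Option 4: 13×2 + 10×0 + 12×4 + 15×4 + 12×1 + 16×2 = 178
Option 5: 13×1 + 10×1 + 12×0 + 15×0 + 12×4 + 16×3 = 119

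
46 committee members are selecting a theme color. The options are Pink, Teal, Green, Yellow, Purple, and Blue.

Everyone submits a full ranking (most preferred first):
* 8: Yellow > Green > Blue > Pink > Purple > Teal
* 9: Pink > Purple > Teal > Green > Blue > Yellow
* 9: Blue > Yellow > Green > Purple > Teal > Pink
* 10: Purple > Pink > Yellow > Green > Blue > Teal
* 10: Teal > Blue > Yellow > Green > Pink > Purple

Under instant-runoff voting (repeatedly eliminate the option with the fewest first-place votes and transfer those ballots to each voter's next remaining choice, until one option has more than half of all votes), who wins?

Blue

Round 1: Pink 9, Teal 10, Green 0, Yellow 8, Purple 10, Blue 9. Green eliminated.
Round 2: Pink 9, Teal 10, Yellow 8, Purple 10, Blue 9. Yellow eliminated.
Round 3: Pink 9, Teal 10, Purple 10, Blue 17. Pink eliminated.
Round 4: Teal 10, Purple 19, Blue 17. Teal eliminated.
Round 5: Purple 19, Blue 27. Blue has a majority (≥24).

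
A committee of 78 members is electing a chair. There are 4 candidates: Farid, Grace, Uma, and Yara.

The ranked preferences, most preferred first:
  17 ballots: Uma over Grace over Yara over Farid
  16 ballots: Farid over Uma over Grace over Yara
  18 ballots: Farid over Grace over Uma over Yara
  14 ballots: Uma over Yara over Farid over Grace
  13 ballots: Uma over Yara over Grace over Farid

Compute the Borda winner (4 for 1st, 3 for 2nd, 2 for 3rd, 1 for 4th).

Uma

Farid: 17×1 + 16×4 + 18×4 + 14×2 + 13×1 = 194
Grace: 17×3 + 16×2 + 18×3 + 14×1 + 13×2 = 177
Uma: 17×4 + 16×3 + 18×2 + 14×4 + 13×4 = 260
Yara: 17×2 + 16×1 + 18×1 + 14×3 + 13×3 = 149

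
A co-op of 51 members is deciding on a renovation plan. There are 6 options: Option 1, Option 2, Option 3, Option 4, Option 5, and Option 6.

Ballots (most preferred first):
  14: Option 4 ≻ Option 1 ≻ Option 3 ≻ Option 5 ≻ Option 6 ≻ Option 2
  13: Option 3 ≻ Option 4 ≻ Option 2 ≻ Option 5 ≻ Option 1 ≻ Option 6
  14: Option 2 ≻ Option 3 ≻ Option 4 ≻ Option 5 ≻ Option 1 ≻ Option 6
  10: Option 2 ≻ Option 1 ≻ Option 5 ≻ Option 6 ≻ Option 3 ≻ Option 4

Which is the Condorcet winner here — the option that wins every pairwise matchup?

Option 3 vs Option 1: 27–24
Option 3 vs Option 2: 27–24
Option 3 vs Option 4: 37–14
Option 3 vs Option 5: 41–10
Option 3 vs Option 6: 41–10
Option 3 beats every other option.

Option 3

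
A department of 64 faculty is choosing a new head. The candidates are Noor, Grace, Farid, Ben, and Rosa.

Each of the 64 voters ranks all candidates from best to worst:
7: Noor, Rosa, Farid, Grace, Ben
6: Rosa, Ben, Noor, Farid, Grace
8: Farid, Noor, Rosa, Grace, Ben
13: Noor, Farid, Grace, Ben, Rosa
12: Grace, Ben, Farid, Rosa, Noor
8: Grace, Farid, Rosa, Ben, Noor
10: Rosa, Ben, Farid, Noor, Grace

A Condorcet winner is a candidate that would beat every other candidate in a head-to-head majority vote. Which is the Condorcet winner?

Farid

Farid vs Noor: 38–26
Farid vs Grace: 44–20
Farid vs Ben: 36–28
Farid vs Rosa: 41–23
Farid beats every other candidate.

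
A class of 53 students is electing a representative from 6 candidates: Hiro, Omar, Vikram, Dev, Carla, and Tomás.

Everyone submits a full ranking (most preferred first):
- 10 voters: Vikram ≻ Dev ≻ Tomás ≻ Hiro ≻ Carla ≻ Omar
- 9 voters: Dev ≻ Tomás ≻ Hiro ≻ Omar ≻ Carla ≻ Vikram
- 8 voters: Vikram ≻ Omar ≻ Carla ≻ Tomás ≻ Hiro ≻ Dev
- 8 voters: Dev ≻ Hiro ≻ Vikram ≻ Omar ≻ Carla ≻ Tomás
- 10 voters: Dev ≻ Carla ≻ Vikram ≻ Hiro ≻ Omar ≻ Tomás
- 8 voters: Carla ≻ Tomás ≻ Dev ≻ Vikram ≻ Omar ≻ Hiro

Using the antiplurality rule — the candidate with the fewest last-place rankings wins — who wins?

Last-place votes: Hiro 8, Omar 10, Vikram 9, Dev 8, Carla 0, Tomás 18.

Carla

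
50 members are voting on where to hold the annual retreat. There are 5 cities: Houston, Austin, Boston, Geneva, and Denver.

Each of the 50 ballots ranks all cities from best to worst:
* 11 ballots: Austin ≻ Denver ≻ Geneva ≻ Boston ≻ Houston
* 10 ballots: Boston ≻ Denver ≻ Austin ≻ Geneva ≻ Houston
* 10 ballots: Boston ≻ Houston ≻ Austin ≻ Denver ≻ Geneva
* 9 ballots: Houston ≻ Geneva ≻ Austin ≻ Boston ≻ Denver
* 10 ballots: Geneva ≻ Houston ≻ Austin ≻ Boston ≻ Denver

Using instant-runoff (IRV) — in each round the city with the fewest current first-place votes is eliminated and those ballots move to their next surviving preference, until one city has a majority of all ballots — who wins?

Geneva

Round 1: Houston 9, Austin 11, Boston 20, Geneva 10, Denver 0. Denver eliminated.
Round 2: Houston 9, Austin 11, Boston 20, Geneva 10. Houston eliminated.
Round 3: Austin 11, Boston 20, Geneva 19. Austin eliminated.
Round 4: Boston 20, Geneva 30. Geneva has a majority (≥26).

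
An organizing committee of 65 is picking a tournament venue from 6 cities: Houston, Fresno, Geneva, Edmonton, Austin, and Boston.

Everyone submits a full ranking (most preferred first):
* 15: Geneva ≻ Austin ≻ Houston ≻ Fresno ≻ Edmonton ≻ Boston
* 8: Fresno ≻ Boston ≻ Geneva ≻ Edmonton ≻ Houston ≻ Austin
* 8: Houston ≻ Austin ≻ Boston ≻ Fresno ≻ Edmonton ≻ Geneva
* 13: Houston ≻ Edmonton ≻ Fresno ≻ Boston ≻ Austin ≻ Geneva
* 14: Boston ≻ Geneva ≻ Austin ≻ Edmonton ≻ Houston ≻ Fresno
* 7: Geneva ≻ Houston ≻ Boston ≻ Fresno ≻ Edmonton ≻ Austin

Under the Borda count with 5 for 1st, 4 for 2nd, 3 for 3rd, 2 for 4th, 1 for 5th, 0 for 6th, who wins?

Houston

Houston: 15×3 + 8×1 + 8×5 + 13×5 + 14×1 + 7×4 = 200
Fresno: 15×2 + 8×5 + 8×2 + 13×3 + 14×0 + 7×2 = 139
Geneva: 15×5 + 8×3 + 8×0 + 13×0 + 14×4 + 7×5 = 190
Edmonton: 15×1 + 8×2 + 8×1 + 13×4 + 14×2 + 7×1 = 126
Austin: 15×4 + 8×0 + 8×4 + 13×1 + 14×3 + 7×0 = 147
Boston: 15×0 + 8×4 + 8×3 + 13×2 + 14×5 + 7×3 = 173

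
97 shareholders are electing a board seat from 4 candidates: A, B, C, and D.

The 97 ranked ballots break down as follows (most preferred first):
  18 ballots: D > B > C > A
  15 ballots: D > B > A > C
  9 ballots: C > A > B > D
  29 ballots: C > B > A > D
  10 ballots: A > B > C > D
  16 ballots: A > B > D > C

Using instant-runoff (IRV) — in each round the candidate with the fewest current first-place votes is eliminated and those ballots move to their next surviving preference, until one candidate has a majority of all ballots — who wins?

D

Round 1: A 26, B 0, C 38, D 33. B eliminated.
Round 2: A 26, C 38, D 33. A eliminated.
Round 3: C 48, D 49. D has a majority (≥49).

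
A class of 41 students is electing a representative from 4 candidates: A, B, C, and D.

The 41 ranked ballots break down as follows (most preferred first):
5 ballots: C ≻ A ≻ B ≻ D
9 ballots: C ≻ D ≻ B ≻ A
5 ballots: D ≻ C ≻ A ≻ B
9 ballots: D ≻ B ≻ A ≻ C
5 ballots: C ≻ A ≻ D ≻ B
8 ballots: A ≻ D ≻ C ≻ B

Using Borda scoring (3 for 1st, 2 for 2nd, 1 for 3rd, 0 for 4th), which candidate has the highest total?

D

A: 5×2 + 9×0 + 5×1 + 9×1 + 5×2 + 8×3 = 58
B: 5×1 + 9×1 + 5×0 + 9×2 + 5×0 + 8×0 = 32
C: 5×3 + 9×3 + 5×2 + 9×0 + 5×3 + 8×1 = 75
D: 5×0 + 9×2 + 5×3 + 9×3 + 5×1 + 8×2 = 81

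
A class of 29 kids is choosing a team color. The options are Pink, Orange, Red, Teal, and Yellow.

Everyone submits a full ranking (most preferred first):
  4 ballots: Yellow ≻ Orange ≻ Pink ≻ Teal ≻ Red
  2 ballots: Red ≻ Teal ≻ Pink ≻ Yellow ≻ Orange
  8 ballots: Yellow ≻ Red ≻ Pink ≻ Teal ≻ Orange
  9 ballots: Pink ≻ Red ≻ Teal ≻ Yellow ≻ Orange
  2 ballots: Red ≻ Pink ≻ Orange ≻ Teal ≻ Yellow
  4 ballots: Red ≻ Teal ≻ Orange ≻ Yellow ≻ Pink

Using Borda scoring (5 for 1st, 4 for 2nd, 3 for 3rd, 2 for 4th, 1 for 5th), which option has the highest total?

Red

Pink: 4×3 + 2×3 + 8×3 + 9×5 + 2×4 + 4×1 = 99
Orange: 4×4 + 2×1 + 8×1 + 9×1 + 2×3 + 4×3 = 53
Red: 4×1 + 2×5 + 8×4 + 9×4 + 2×5 + 4×5 = 112
Teal: 4×2 + 2×4 + 8×2 + 9×3 + 2×2 + 4×4 = 79
Yellow: 4×5 + 2×2 + 8×5 + 9×2 + 2×1 + 4×2 = 92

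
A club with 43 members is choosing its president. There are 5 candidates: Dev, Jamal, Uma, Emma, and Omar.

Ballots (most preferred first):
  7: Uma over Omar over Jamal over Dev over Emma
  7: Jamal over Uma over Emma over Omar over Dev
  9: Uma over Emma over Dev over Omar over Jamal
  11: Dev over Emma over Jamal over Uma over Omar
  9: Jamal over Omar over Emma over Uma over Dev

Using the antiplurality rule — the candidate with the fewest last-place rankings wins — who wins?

Uma

Last-place votes: Dev 16, Jamal 9, Uma 0, Emma 7, Omar 11.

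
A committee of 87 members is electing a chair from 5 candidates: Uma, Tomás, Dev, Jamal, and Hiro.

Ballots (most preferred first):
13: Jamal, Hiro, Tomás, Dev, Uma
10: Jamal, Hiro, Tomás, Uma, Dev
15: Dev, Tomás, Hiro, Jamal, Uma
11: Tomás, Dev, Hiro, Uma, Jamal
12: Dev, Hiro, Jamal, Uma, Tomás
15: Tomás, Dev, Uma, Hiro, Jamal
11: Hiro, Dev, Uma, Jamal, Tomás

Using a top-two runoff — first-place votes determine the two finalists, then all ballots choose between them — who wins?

Tomás

Round 1 first-place votes: Uma 0, Tomás 26, Dev 27, Jamal 23, Hiro 11. Dev and Tomás advance.
Runoff: Dev is ranked above Tomás on 38 ballots, Tomás above Dev on 49.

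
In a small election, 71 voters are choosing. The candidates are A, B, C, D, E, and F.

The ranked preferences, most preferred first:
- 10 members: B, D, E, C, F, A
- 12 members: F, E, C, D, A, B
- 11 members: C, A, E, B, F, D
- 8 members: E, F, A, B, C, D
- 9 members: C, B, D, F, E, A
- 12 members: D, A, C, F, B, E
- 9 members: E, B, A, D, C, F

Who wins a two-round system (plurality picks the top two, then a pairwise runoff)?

E

Round 1 first-place votes: A 0, B 10, C 20, D 12, E 17, F 12. C and E advance.
Runoff: C is ranked above E on 32 ballots, E above C on 39.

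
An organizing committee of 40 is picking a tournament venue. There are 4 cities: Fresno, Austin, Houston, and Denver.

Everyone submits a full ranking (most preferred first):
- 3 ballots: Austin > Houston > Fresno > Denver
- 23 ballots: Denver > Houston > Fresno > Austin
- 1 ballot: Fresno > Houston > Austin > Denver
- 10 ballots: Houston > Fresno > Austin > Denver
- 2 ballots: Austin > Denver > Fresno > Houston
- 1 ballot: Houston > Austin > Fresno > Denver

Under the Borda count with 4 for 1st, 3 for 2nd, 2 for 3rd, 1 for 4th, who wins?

Fresno: 3×2 + 23×2 + 1×4 + 10×3 + 2×2 + 1×2 = 92
Austin: 3×4 + 23×1 + 1×2 + 10×2 + 2×4 + 1×3 = 68
Houston: 3×3 + 23×3 + 1×3 + 10×4 + 2×1 + 1×4 = 127
Denver: 3×1 + 23×4 + 1×1 + 10×1 + 2×3 + 1×1 = 113

Houston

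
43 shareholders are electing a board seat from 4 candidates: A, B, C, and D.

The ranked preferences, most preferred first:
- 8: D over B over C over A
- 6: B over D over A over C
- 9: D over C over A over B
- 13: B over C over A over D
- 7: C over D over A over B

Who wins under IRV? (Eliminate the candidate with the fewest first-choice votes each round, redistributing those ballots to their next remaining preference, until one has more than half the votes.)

Round 1: A 0, B 19, C 7, D 17. A eliminated.
Round 2: B 19, C 7, D 17. C eliminated.
Round 3: B 19, D 24. D has a majority (≥22).

D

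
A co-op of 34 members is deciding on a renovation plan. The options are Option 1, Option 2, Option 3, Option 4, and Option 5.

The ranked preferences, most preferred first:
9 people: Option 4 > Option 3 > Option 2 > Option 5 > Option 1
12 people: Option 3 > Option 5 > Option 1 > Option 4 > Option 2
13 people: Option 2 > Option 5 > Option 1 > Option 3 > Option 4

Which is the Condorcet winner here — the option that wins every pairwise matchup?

Option 3

Option 3 vs Option 1: 21–13
Option 3 vs Option 2: 21–13
Option 3 vs Option 4: 25–9
Option 3 vs Option 5: 21–13
Option 3 beats every other option.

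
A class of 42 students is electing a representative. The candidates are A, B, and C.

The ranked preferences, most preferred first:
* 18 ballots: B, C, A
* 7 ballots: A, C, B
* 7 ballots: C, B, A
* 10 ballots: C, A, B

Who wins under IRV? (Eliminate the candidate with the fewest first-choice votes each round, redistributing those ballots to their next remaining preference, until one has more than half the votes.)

C

Round 1: A 7, B 18, C 17. A eliminated.
Round 2: B 18, C 24. C has a majority (≥22).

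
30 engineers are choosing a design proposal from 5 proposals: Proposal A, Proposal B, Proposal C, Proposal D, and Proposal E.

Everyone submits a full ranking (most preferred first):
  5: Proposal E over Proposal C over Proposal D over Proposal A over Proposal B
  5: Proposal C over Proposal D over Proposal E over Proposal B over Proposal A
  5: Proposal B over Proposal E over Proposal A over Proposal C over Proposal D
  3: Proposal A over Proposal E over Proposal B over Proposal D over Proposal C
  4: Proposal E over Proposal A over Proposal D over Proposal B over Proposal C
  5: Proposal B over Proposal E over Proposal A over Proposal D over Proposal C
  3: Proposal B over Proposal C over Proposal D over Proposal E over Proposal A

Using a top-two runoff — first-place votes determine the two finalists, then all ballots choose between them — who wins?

Proposal E

Round 1 first-place votes: Proposal A 3, Proposal B 13, Proposal C 5, Proposal D 0, Proposal E 9. Proposal B and Proposal E advance.
Runoff: Proposal B is ranked above Proposal E on 13 ballots, Proposal E above Proposal B on 17.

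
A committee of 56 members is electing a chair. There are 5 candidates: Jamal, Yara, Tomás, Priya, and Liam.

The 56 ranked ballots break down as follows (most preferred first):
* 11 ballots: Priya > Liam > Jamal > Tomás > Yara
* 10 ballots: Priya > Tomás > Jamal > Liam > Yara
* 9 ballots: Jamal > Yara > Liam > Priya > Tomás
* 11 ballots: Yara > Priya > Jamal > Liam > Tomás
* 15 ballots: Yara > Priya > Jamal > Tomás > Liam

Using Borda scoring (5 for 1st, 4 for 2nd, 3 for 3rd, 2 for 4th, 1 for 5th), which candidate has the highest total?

Jamal: 11×3 + 10×3 + 9×5 + 11×3 + 15×3 = 186
Yara: 11×1 + 10×1 + 9×4 + 11×5 + 15×5 = 187
Tomás: 11×2 + 10×4 + 9×1 + 11×1 + 15×2 = 112
Priya: 11×5 + 10×5 + 9×2 + 11×4 + 15×4 = 227
Liam: 11×4 + 10×2 + 9×3 + 11×2 + 15×1 = 128

Priya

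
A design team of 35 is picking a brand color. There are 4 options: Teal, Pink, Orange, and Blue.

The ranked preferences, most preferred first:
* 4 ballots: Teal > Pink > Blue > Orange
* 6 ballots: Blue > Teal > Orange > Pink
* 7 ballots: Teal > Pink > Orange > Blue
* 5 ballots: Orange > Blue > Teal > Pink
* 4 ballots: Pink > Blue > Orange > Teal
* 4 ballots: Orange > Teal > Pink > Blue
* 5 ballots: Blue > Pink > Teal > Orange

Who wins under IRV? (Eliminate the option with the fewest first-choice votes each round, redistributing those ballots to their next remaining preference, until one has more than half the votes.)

Round 1: Teal 11, Pink 4, Orange 9, Blue 11. Pink eliminated.
Round 2: Teal 11, Orange 9, Blue 15. Orange eliminated.
Round 3: Teal 15, Blue 20. Blue has a majority (≥18).

Blue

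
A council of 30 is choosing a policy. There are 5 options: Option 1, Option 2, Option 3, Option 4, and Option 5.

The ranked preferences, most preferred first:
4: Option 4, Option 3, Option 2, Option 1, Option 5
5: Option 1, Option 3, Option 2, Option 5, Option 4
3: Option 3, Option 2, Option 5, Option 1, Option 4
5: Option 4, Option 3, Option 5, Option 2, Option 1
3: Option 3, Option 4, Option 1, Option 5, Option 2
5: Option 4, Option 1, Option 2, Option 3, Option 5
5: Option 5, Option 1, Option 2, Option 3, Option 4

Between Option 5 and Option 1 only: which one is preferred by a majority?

Option 5 is ranked above Option 1 on 13 ballots; Option 1 above Option 5 on 17.

Option 1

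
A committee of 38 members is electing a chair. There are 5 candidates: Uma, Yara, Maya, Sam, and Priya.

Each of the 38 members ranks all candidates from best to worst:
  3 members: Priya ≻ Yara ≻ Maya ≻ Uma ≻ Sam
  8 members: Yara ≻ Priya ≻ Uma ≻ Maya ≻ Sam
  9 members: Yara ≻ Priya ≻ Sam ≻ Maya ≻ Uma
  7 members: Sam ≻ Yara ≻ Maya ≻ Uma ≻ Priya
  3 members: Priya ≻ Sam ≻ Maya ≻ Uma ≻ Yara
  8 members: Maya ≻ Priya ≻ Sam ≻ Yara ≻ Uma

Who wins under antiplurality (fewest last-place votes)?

Maya

Last-place votes: Uma 17, Yara 3, Maya 0, Sam 11, Priya 7.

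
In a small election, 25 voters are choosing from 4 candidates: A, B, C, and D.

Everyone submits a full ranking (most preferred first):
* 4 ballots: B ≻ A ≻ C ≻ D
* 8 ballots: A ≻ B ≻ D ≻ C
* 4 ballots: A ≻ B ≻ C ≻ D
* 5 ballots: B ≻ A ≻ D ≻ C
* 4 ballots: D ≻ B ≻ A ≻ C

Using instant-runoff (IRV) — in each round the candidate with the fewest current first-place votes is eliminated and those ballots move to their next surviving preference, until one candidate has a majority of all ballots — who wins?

Round 1: A 12, B 9, C 0, D 4. C eliminated.
Round 2: A 12, B 9, D 4. D eliminated.
Round 3: A 12, B 13. B has a majority (≥13).

B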